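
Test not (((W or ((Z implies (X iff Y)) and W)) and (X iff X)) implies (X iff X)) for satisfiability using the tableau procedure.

Unsatisfiable

Initial set: {not (((W or ((Z implies (X iff Y)) and W)) and (X iff X)) implies (X iff X))}.
not (((W or ((Z implies (X iff Y)) and W)) and (X iff X)) implies (X iff X)): α-rule — add ((W or ((Z implies (X iff Y)) and W)) and (X iff X)), not (X iff X).
((W or ((Z implies (X iff Y)) and W)) and (X iff X)): α-rule — add (W or ((Z implies (X iff Y)) and W)), (X iff X).
not (X iff X): β-rule — branch into X, not X  //  not X, X.
  branch 1 (add X, not X):
    × closes — contains both X and not X.
  branch 2 (add not X, X):
    × closes — contains both X and not X.
All 2 branches close.
Every branch closed; the formula is unsatisfiable.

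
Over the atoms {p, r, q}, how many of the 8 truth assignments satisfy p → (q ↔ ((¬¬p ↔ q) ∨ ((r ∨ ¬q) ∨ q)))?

Initial set: {(p → (q ↔ ((¬¬p ↔ q) ∨ ((r ∨ ¬q) ∨ q))))}.
(p → (q ↔ ((¬¬p ↔ q) ∨ ((r ∨ ¬q) ∨ q)))): β-rule — branch into ¬p  //  (q ↔ ((¬¬p ↔ q) ∨ ((r ∨ ¬q) ∨ q))).
  branch 1 (add ¬p):
    ○ open, literals {p=F}.
  branch 2 (add (q ↔ ((¬¬p ↔ q) ∨ ((r ∨ ¬q) ∨ q)))):
    (q ↔ ((¬¬p ↔ q) ∨ ((r ∨ ¬q) ∨ q))): β-rule — branch into q, ((¬¬p ↔ q) ∨ ((r ∨ ¬q) ∨ q))  //  ¬q, ¬((¬¬p ↔ q) ∨ ((r ∨ ¬q) ∨ q)).
      branch 2.1 (add q, ((¬¬p ↔ q) ∨ ((r ∨ ¬q) ∨ q))):
        ((¬¬p ↔ q) ∨ ((r ∨ ¬q) ∨ q)): β-rule — branch into (¬¬p ↔ q)  //  ((r ∨ ¬q) ∨ q).
          branch 2.1.1 (add (¬¬p ↔ q)):
            (¬¬p ↔ q): β-rule — branch into ¬¬p, q  //  ¬¬¬p, ¬q.
              branch 2.1.1.1 (add ¬¬p, q):
                ¬¬p: drop double negation, giving p.
                ○ open, literals {p=T, q=T}.
              branch 2.1.1.2 (add ¬¬¬p, ¬q):
                × closes — contains both q and ¬q.
          branch 2.1.2 (add ((r ∨ ¬q) ∨ q)):
            ((r ∨ ¬q) ∨ q): β-rule — branch into (r ∨ ¬q)  //  q.
              branch 2.1.2.1 (add (r ∨ ¬q)):
                (r ∨ ¬q): β-rule — branch into r  //  ¬q.
                  branch 2.1.2.1.1 (add r):
                    ○ open, literals {q=T, r=T}.
                  branch 2.1.2.1.2 (add ¬q):
                    × closes — contains both q and ¬q.
              branch 2.1.2.2 (add q):
                ○ open, literals {q=T}.
      branch 2.2 (add ¬q, ¬((¬¬p ↔ q) ∨ ((r ∨ ¬q) ∨ q))):
        ¬((¬¬p ↔ q) ∨ ((r ∨ ¬q) ∨ q)): α-rule — add ¬(¬¬p ↔ q), ¬((r ∨ ¬q) ∨ q).
        ¬((r ∨ ¬q) ∨ q): α-rule — add ¬(r ∨ ¬q), ¬q.
        ¬(r ∨ ¬q): α-rule — add ¬r, ¬¬q.
        × closes — contains both q and ¬q.
3 branches closed, 4 open.
Each open branch fixes some atoms; the unmentioned ones are free. Counting distinct full assignments: branch {p=F} (r, q) contributes 4 new; branch {p=T, q=T} (r) contributes 2 new; branch {q=T, r=T} (p) contributes 0 new; branch {q=T} (p, r) contributes 0 new. Total: 6.

6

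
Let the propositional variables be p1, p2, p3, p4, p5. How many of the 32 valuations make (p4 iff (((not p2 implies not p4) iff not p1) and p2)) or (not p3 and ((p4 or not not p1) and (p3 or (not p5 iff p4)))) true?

Initial set: {((p4 iff (((not p2 implies not p4) iff not p1) and p2)) or (not p3 and ((p4 or not not p1) and (p3 or (not p5 iff p4)))))}.
((p4 iff (((not p2 implies not p4) iff not p1) and p2)) or (not p3 and ((p4 or not not p1) and (p3 or (not p5 iff p4))))): β-rule — branch into (p4 iff (((not p2 implies not p4) iff not p1) and p2))  //  (not p3 and ((p4 or not not p1) and (p3 or (not p5 iff p4)))).
  branch 1 (add (p4 iff (((not p2 implies not p4) iff not p1) and p2))):
    (p4 iff (((not p2 implies not p4) iff not p1) and p2)): β-rule — branch into p4, (((not p2 implies not p4) iff not p1) and p2)  //  not p4, not (((not p2 implies not p4) iff not p1) and p2).
      branch 1.1 (add p4, (((not p2 implies not p4) iff not p1) and p2)):
        (((not p2 implies not p4) iff not p1) and p2): α-rule — add ((not p2 implies not p4) iff not p1), p2.
        ((not p2 implies not p4) iff not p1): β-rule — branch into (not p2 implies not p4), not p1  //  not (not p2 implies not p4), not not p1.
          branch 1.1.1 (add (not p2 implies not p4), not p1):
            (not p2 implies not p4): β-rule — branch into not not p2  //  not p4.
              branch 1.1.1.1 (add not not p2):
                ○ open, literals {p1=F, p2=T, p4=T}.
              branch 1.1.1.2 (add not p4):
                × closes — contains both p4 and not p4.
          branch 1.1.2 (add not (not p2 implies not p4), not not p1):
            not (not p2 implies not p4): α-rule — add not p2, not not p4.
            × closes — contains both p2 and not p2.
      branch 1.2 (add not p4, not (((not p2 implies not p4) iff not p1) and p2)):
        not (((not p2 implies not p4) iff not p1) and p2): β-rule — branch into not ((not p2 implies not p4) iff not p1)  //  not p2.
          branch 1.2.1 (add not ((not p2 implies not p4) iff not p1)):
            not ((not p2 implies not p4) iff not p1): β-rule — branch into (not p2 implies not p4), not not p1  //  not (not p2 implies not p4), not p1.
              branch 1.2.1.1 (add (not p2 implies not p4), not not p1):
                (not p2 implies not p4): β-rule — branch into not not p2  //  not p4.
                  branch 1.2.1.1.1 (add not not p2):
                    ○ open, literals {p1=T, p2=T, p4=F}.
                  branch 1.2.1.1.2 (add not p4):
                    ○ open, literals {p1=T, p4=F}.
              branch 1.2.1.2 (add not (not p2 implies not p4), not p1):
                not (not p2 implies not p4): α-rule — add not p2, not not p4.
                × closes — contains both p4 and not p4.
          branch 1.2.2 (add not p2):
            ○ open, literals {p2=F, p4=F}.
  branch 2 (add (not p3 and ((p4 or not not p1) and (p3 or (not p5 iff p4))))):
    (not p3 and ((p4 or not not p1) and (p3 or (not p5 iff p4)))): α-rule — add not p3, ((p4 or not not p1) and (p3 or (not p5 iff p4))).
    ((p4 or not not p1) and (p3 or (not p5 iff p4))): α-rule — add (p4 or not not p1), (p3 or (not p5 iff p4)).
    (p4 or not not p1): β-rule — branch into p4  //  not not p1.
      branch 2.1 (add p4):
        (p3 or (not p5 iff p4)): β-rule — branch into p3  //  (not p5 iff p4).
          branch 2.1.1 (add p3):
            × closes — contains both p3 and not p3.
          branch 2.1.2 (add (not p5 iff p4)):
            (not p5 iff p4): β-rule — branch into not p5, p4  //  not not p5, not p4.
              branch 2.1.2.1 (add not p5, p4):
                ○ open, literals {p3=F, p4=T, p5=F}.
              branch 2.1.2.2 (add not not p5, not p4):
                × closes — contains both p4 and not p4.
      branch 2.2 (add not not p1):
        not not p1: drop double negation, giving p1.
        (p3 or (not p5 iff p4)): β-rule — branch into p3  //  (not p5 iff p4).
          branch 2.2.1 (add p3):
            × closes — contains both p3 and not p3.
          branch 2.2.2 (add (not p5 iff p4)):
            (not p5 iff p4): β-rule — branch into not p5, p4  //  not not p5, not p4.
              branch 2.2.2.1 (add not p5, p4):
                ○ open, literals {p1=T, p3=F, p4=T, p5=F}.
              branch 2.2.2.2 (add not not p5, not p4):
                ○ open, literals {p1=T, p3=F, p4=F, p5=T}.
6 branches closed, 7 open.
Each open branch fixes some atoms; the unmentioned ones are free. Counting distinct full assignments: branch {p1=F, p2=T, p4=T} (p3, p5) contributes 4 new; branch {p1=T, p2=T, p4=F} (p3, p5) contributes 4 new; branch {p1=T, p4=F} (p2, p3, p5) contributes 4 new; branch {p2=F, p4=F} (p1, p3, p5) contributes 4 new; branch {p3=F, p4=T, p5=F} (p1, p2) contributes 3 new; branch {p1=T, p3=F, p4=T, p5=F} (p2) contributes 0 new; branch {p1=T, p3=F, p4=F, p5=T} (p2) contributes 0 new. Total: 19.

19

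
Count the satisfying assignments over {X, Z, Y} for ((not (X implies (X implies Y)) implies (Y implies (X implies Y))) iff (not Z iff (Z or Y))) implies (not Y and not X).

Initial set: {(((not (X implies (X implies Y)) implies (Y implies (X implies Y))) iff (not Z iff (Z or Y))) implies (not Y and not X))}.
(((not (X implies (X implies Y)) implies (Y implies (X implies Y))) iff (not Z iff (Z or Y))) implies (not Y and not X)): β-rule — branch into not ((not (X implies (X implies Y)) implies (Y implies (X implies Y))) iff (not Z iff (Z or Y)))  //  (not Y and not X).
  branch 1 (add not ((not (X implies (X implies Y)) implies (Y implies (X implies Y))) iff (not Z iff (Z or Y)))):
    not ((not (X implies (X implies Y)) implies (Y implies (X implies Y))) iff (not Z iff (Z or Y))): β-rule — branch into (not (X implies (X implies Y)) implies (Y implies (X implies Y))), not (not Z iff (Z or Y))  //  not (not (X implies (X implies Y)) implies (Y implies (X implies Y))), (not Z iff (Z or Y)).
      branch 1.1 (add (not (X implies (X implies Y)) implies (Y implies (X implies Y))), not (not Z iff (Z or Y))):
        (not (X implies (X implies Y)) implies (Y implies (X implies Y))): β-rule — branch into not not (X implies (X implies Y))  //  (Y implies (X implies Y)).
          branch 1.1.1 (add not not (X implies (X implies Y))):
            not (not Z iff (Z or Y)): β-rule — branch into not Z, not (Z or Y)  //  not not Z, (Z or Y).
              branch 1.1.1.1 (add not Z, not (Z or Y)):
                not (Z or Y): α-rule — add not Z, not Y.
                not not (X implies (X implies Y)): β-rule — branch into not X  //  (X implies Y).
                  branch 1.1.1.1.1 (add not X):
                    ○ open, literals {X=0, Y=0, Z=0}.
                  branch 1.1.1.1.2 (add (X implies Y)):
                    (X implies Y): β-rule — branch into not X  //  Y.
                      branch 1.1.1.1.2.1 (add not X):
                        ○ open, literals {X=0, Y=0, Z=0}.
                      branch 1.1.1.1.2.2 (add Y):
                        × closes — contains both Y and not Y.
              branch 1.1.1.2 (add not not Z, (Z or Y)):
                not not (X implies (X implies Y)): β-rule — branch into not X  //  (X implies Y).
                  branch 1.1.1.2.1 (add not X):
                    (Z or Y): β-rule — branch into Z  //  Y.
                      branch 1.1.1.2.1.1 (add Z):
                        ○ open, literals {X=0, Z=1}.
                      branch 1.1.1.2.1.2 (add Y):
                        ○ open, literals {X=0, Y=1, Z=1}.
                  branch 1.1.1.2.2 (add (X implies Y)):
                    (Z or Y): β-rule — branch into Z  //  Y.
                      branch 1.1.1.2.2.1 (add Z):
                        (X implies Y): β-rule — branch into not X  //  Y.
                          branch 1.1.1.2.2.1.1 (add not X):
                            ○ open, literals {X=0, Z=1}.
                          branch 1.1.1.2.2.1.2 (add Y):
                            ○ open, literals {Y=1, Z=1}.
                      branch 1.1.1.2.2.2 (add Y):
                        (X implies Y): β-rule — branch into not X  //  Y.
                          branch 1.1.1.2.2.2.1 (add not X):
                            ○ open, literals {X=0, Y=1, Z=1}.
                          branch 1.1.1.2.2.2.2 (add Y):
                            ○ open, literals {Y=1, Z=1}.
          branch 1.1.2 (add (Y implies (X implies Y))):
            not (not Z iff (Z or Y)): β-rule — branch into not Z, not (Z or Y)  //  not not Z, (Z or Y).
              branch 1.1.2.1 (add not Z, not (Z or Y)):
                not (Z or Y): α-rule — add not Z, not Y.
                (Y implies (X implies Y)): β-rule — branch into not Y  //  (X implies Y).
                  branch 1.1.2.1.1 (add not Y):
                    ○ open, literals {Y=0, Z=0}.
                  branch 1.1.2.1.2 (add (X implies Y)):
                    (X implies Y): β-rule — branch into not X  //  Y.
                      branch 1.1.2.1.2.1 (add not X):
                        ○ open, literals {X=0, Y=0, Z=0}.
                      branch 1.1.2.1.2.2 (add Y):
                        × closes — contains both Y and not Y.
              branch 1.1.2.2 (add not not Z, (Z or Y)):
                (Y implies (X implies Y)): β-rule — branch into not Y  //  (X implies Y).
                  branch 1.1.2.2.1 (add not Y):
                    (Z or Y): β-rule — branch into Z  //  Y.
                      branch 1.1.2.2.1.1 (add Z):
                        ○ open, literals {Y=0, Z=1}.
                      branch 1.1.2.2.1.2 (add Y):
                        × closes — contains both Y and not Y.
                  branch 1.1.2.2.2 (add (X implies Y)):
                    (Z or Y): β-rule — branch into Z  //  Y.
                      branch 1.1.2.2.2.1 (add Z):
                        (X implies Y): β-rule — branch into not X  //  Y.
                          branch 1.1.2.2.2.1.1 (add not X):
                            ○ open, literals {X=0, Z=1}.
                          branch 1.1.2.2.2.1.2 (add Y):
                            ○ open, literals {Y=1, Z=1}.
                      branch 1.1.2.2.2.2 (add Y):
                        (X implies Y): β-rule — branch into not X  //  Y.
                          branch 1.1.2.2.2.2.1 (add not X):
                            ○ open, literals {X=0, Y=1, Z=1}.
                          branch 1.1.2.2.2.2.2 (add Y):
                            ○ open, literals {Y=1, Z=1}.
      branch 1.2 (add not (not (X implies (X implies Y)) implies (Y implies (X implies Y))), (not Z iff (Z or Y))):
        not (not (X implies (X implies Y)) implies (Y implies (X implies Y))): α-rule — add not (X implies (X implies Y)), not (Y implies (X implies Y)).
        not (X implies (X implies Y)): α-rule — add X, not (X implies Y).
        not (Y implies (X implies Y)): α-rule — add Y, not (X implies Y).
        not (X implies Y): α-rule — add X, not Y.
        × closes — contains both Y and not Y.
  branch 2 (add (not Y and not X)):
    (not Y and not X): α-rule — add not Y, not X.
    ○ open, literals {X=0, Y=0}.
4 branches closed, 16 open.
Each open branch fixes some atoms; the unmentioned ones are free. Counting distinct full assignments: branch {X=0, Y=0, Z=0} (none free) contributes 1 new; branch {X=0, Y=0, Z=0} (none free) contributes 0 new; branch {X=0, Z=1} (Y) contributes 2 new; branch {X=0, Y=1, Z=1} (none free) contributes 0 new; branch {X=0, Z=1} (Y) contributes 0 new; branch {Y=1, Z=1} (X) contributes 1 new; branch {X=0, Y=1, Z=1} (none free) contributes 0 new; branch {Y=1, Z=1} (X) contributes 0 new; branch {Y=0, Z=0} (X) contributes 1 new; branch {X=0, Y=0, Z=0} (none free) contributes 0 new; branch {Y=0, Z=1} (X) contributes 1 new; branch {X=0, Z=1} (Y) contributes 0 new; branch {Y=1, Z=1} (X) contributes 0 new; branch {X=0, Y=1, Z=1} (none free) contributes 0 new; branch {Y=1, Z=1} (X) contributes 0 new; branch {X=0, Y=0} (Z) contributes 0 new. Total: 6.

6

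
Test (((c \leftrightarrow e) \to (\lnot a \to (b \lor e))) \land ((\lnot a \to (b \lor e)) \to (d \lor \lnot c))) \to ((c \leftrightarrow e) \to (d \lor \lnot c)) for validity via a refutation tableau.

Assume the negation and expand:
Initial set: {F ((((c \leftrightarrow e) \to (\lnot a \to (b \lor e))) \land ((\lnot a \to (b \lor e)) \to (d \lor \lnot c))) \to ((c \leftrightarrow e) \to (d \lor \lnot c)))}.
F ((((c \leftrightarrow e) \to (\lnot a \to (b \lor e))) \land ((\lnot a \to (b \lor e)) \to (d \lor \lnot c))) \to ((c \leftrightarrow e) \to (d \lor \lnot c))): α-rule — add T (((c \leftrightarrow e) \to (\lnot a \to (b \lor e))) \land ((\lnot a \to (b \lor e)) \to (d \lor \lnot c))), F ((c \leftrightarrow e) \to (d \lor \lnot c)).
T (((c \leftrightarrow e) \to (\lnot a \to (b \lor e))) \land ((\lnot a \to (b \lor e)) \to (d \lor \lnot c))): α-rule — add T ((c \leftrightarrow e) \to (\lnot a \to (b \lor e))), T ((\lnot a \to (b \lor e)) \to (d \lor \lnot c)).
F ((c \leftrightarrow e) \to (d \lor \lnot c)): α-rule — add T (c \leftrightarrow e), F (d \lor \lnot c).
F (d \lor \lnot c): α-rule — add F d, F \lnot c.
T ((c \leftrightarrow e) \to (\lnot a \to (b \lor e))): β-rule — branch into F (c \leftrightarrow e)  //  T (\lnot a \to (b \lor e)).
  branch 1 (add F (c \leftrightarrow e)):
    T ((\lnot a \to (b \lor e)) \to (d \lor \lnot c)): β-rule — branch into F (\lnot a \to (b \lor e))  //  T (d \lor \lnot c).
      branch 1.1 (add F (\lnot a \to (b \lor e))):
        F (\lnot a \to (b \lor e)): α-rule — add T \lnot a, F (b \lor e).
        F (b \lor e): α-rule — add F b, F e.
        T (c \leftrightarrow e): β-rule — branch into T c, T e  //  F c, F e.
          branch 1.1.1 (add T c, T e):
            × closes — contains both e and \lnot e.
          branch 1.1.2 (add F c, F e):
            × closes — contains both c and \lnot c.
      branch 1.2 (add T (d \lor \lnot c)):
        T (c \leftrightarrow e): β-rule — branch into T c, T e  //  F c, F e.
          branch 1.2.1 (add T c, T e):
            F (c \leftrightarrow e): β-rule — branch into T c, F e  //  F c, T e.
              branch 1.2.1.1 (add T c, F e):
                × closes — contains both e and \lnot e.
              branch 1.2.1.2 (add F c, T e):
                × closes — contains both c and \lnot c.
          branch 1.2.2 (add F c, F e):
            × closes — contains both c and \lnot c.
  branch 2 (add T (\lnot a \to (b \lor e))):
    T ((\lnot a \to (b \lor e)) \to (d \lor \lnot c)): β-rule — branch into F (\lnot a \to (b \lor e))  //  T (d \lor \lnot c).
      branch 2.1 (add F (\lnot a \to (b \lor e))):
        F (\lnot a \to (b \lor e)): α-rule — add T \lnot a, F (b \lor e).
        F (b \lor e): α-rule — add F b, F e.
        T (c \leftrightarrow e): β-rule — branch into T c, T e  //  F c, F e.
          branch 2.1.1 (add T c, T e):
            × closes — contains both e and \lnot e.
          branch 2.1.2 (add F c, F e):
            × closes — contains both c and \lnot c.
      branch 2.2 (add T (d \lor \lnot c)):
        T (c \leftrightarrow e): β-rule — branch into T c, T e  //  F c, F e.
          branch 2.2.1 (add T c, T e):
            T (\lnot a \to (b \lor e)): β-rule — branch into F \lnot a  //  T (b \lor e).
              branch 2.2.1.1 (add F \lnot a):
                T (d \lor \lnot c): β-rule — branch into T d  //  T \lnot c.
                  branch 2.2.1.1.1 (add T d):
                    × closes — contains both d and \lnot d.
                  branch 2.2.1.1.2 (add T \lnot c):
                    × closes — contains both c and \lnot c.
              branch 2.2.1.2 (add T (b \lor e)):
                T (d \lor \lnot c): β-rule — branch into T d  //  T \lnot c.
                  branch 2.2.1.2.1 (add T d):
                    × closes — contains both d and \lnot d.
                  branch 2.2.1.2.2 (add T \lnot c):
                    × closes — contains both c and \lnot c.
          branch 2.2.2 (add F c, F e):
            × closes — contains both c and \lnot c.
All 12 branches close.
Every branch closed, so the negation is unsatisfiable and the formula is valid.

Valid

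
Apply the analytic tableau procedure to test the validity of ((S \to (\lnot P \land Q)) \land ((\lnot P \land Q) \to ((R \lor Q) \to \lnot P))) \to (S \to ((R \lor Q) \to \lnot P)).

Assume the negation and expand:
Initial set: {\lnot (((S \to (\lnot P \land Q)) \land ((\lnot P \land Q) \to ((R \lor Q) \to \lnot P))) \to (S \to ((R \lor Q) \to \lnot P)))}.
\lnot (((S \to (\lnot P \land Q)) \land ((\lnot P \land Q) \to ((R \lor Q) \to \lnot P))) \to (S \to ((R \lor Q) \to \lnot P))): α-rule — add ((S \to (\lnot P \land Q)) \land ((\lnot P \land Q) \to ((R \lor Q) \to \lnot P))), \lnot (S \to ((R \lor Q) \to \lnot P)).
((S \to (\lnot P \land Q)) \land ((\lnot P \land Q) \to ((R \lor Q) \to \lnot P))): α-rule — add (S \to (\lnot P \land Q)), ((\lnot P \land Q) \to ((R \lor Q) \to \lnot P)).
\lnot (S \to ((R \lor Q) \to \lnot P)): α-rule — add S, \lnot ((R \lor Q) \to \lnot P).
\lnot ((R \lor Q) \to \lnot P): α-rule — add (R \lor Q), \lnot \lnot P.
(S \to (\lnot P \land Q)): β-rule — branch into \lnot S  //  (\lnot P \land Q).
  branch 1 (add \lnot S):
    × closes — contains both S and \lnot S.
  branch 2 (add (\lnot P \land Q)):
    (\lnot P \land Q): α-rule — add \lnot P, Q.
    × closes — contains both P and \lnot P.
All 2 branches close.
Every branch closed, so the negation is unsatisfiable and the formula is valid.

Valid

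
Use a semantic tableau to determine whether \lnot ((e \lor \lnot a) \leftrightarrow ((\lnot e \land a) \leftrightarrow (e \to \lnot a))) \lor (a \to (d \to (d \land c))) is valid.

Not valid

Assume the negation and expand:
Initial set: {F (\lnot ((e \lor \lnot a) \leftrightarrow ((\lnot e \land a) \leftrightarrow (e \to \lnot a))) \lor (a \to (d \to (d \land c))))}.
F (\lnot ((e \lor \lnot a) \leftrightarrow ((\lnot e \land a) \leftrightarrow (e \to \lnot a))) \lor (a \to (d \to (d \land c)))): α-rule — add F \lnot ((e \lor \lnot a) \leftrightarrow ((\lnot e \land a) \leftrightarrow (e \to \lnot a))), F (a \to (d \to (d \land c))).
F (a \to (d \to (d \land c))): α-rule — add T a, F (d \to (d \land c)).
F (d \to (d \land c)): α-rule — add T d, F (d \land c).
F \lnot ((e \lor \lnot a) \leftrightarrow ((\lnot e \land a) \leftrightarrow (e \to \lnot a))): β-rule — branch into T (e \lor \lnot a), T ((\lnot e \land a) \leftrightarrow (e \to \lnot a))  //  F (e \lor \lnot a), F ((\lnot e \land a) \leftrightarrow (e \to \lnot a)).
  branch 1 (add T (e \lor \lnot a), T ((\lnot e \land a) \leftrightarrow (e \to \lnot a))):
    F (d \land c): β-rule — branch into F d  //  F c.
      branch 1.1 (add F d):
        × closes — contains both d and \lnot d.
      branch 1.2 (add F c):
        T (e \lor \lnot a): β-rule — branch into T e  //  T \lnot a.
          branch 1.2.1 (add T e):
            T ((\lnot e \land a) \leftrightarrow (e \to \lnot a)): β-rule — branch into T (\lnot e \land a), T (e \to \lnot a)  //  F (\lnot e \land a), F (e \to \lnot a).
              branch 1.2.1.1 (add T (\lnot e \land a), T (e \to \lnot a)):
                T (\lnot e \land a): α-rule — add T \lnot e, T a.
                × closes — contains both e and \lnot e.
              branch 1.2.1.2 (add F (\lnot e \land a), F (e \to \lnot a)):
                F (e \to \lnot a): α-rule — add T e, F \lnot a.
                F (\lnot e \land a): β-rule — branch into F \lnot e  //  F a.
                  branch 1.2.1.2.1 (add F \lnot e):
                    ○ open, literals {a=1, c=0, d=1, e=1}.
                  branch 1.2.1.2.2 (add F a):
                    × closes — contains both a and \lnot a.
          branch 1.2.2 (add T \lnot a):
            × closes — contains both a and \lnot a.
  branch 2 (add F (e \lor \lnot a), F ((\lnot e \land a) \leftrightarrow (e \to \lnot a))):
    F (e \lor \lnot a): α-rule — add F e, F \lnot a.
    F (d \land c): β-rule — branch into F d  //  F c.
      branch 2.1 (add F d):
        × closes — contains both d and \lnot d.
      branch 2.2 (add F c):
        F ((\lnot e \land a) \leftrightarrow (e \to \lnot a)): β-rule — branch into T (\lnot e \land a), F (e \to \lnot a)  //  F (\lnot e \land a), T (e \to \lnot a).
          branch 2.2.1 (add T (\lnot e \land a), F (e \to \lnot a)):
            T (\lnot e \land a): α-rule — add T \lnot e, T a.
            F (e \to \lnot a): α-rule — add T e, F \lnot a.
            × closes — contains both e and \lnot e.
          branch 2.2.2 (add F (\lnot e \land a), T (e \to \lnot a)):
            F (\lnot e \land a): β-rule — branch into F \lnot e  //  F a.
              branch 2.2.2.1 (add F \lnot e):
                × closes — contains both e and \lnot e.
              branch 2.2.2.2 (add F a):
                × closes — contains both a and \lnot a.
8 branches closed, 1 open.
An open branch gives a countermodel: a=1, c=0, d=1, e=1 (unmentioned atoms arbitrary); under it the original formula is false.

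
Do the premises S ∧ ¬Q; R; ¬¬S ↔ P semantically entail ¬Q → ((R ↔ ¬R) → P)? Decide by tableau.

Yes

Initial set: {(S ∧ ¬Q); R; (¬¬S ↔ P); ¬(¬Q → ((R ↔ ¬R) → P))}.
(S ∧ ¬Q): α-rule — add S, ¬Q.
¬(¬Q → ((R ↔ ¬R) → P)): α-rule — add ¬Q, ¬((R ↔ ¬R) → P).
¬((R ↔ ¬R) → P): α-rule — add (R ↔ ¬R), ¬P.
(¬¬S ↔ P): β-rule — branch into ¬¬S, P  //  ¬¬¬S, ¬P.
  branch 1 (add ¬¬S, P):
    × closes — contains both P and ¬P.
  branch 2 (add ¬¬¬S, ¬P):
    ¬¬¬S: drop double negation, giving ¬S.
    × closes — contains both S and ¬S.
All 2 branches close.
Every branch closed, so the premises entail the conclusion.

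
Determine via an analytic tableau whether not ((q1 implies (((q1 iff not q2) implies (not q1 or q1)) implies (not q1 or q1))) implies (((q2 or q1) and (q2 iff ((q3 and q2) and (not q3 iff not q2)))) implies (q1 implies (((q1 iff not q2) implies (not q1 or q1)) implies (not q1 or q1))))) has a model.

Unsatisfiable

Initial set: {not ((q1 implies (((q1 iff not q2) implies (not q1 or q1)) implies (not q1 or q1))) implies (((q2 or q1) and (q2 iff ((q3 and q2) and (not q3 iff not q2)))) implies (q1 implies (((q1 iff not q2) implies (not q1 or q1)) implies (not q1 or q1)))))}.
not ((q1 implies (((q1 iff not q2) implies (not q1 or q1)) implies (not q1 or q1))) implies (((q2 or q1) and (q2 iff ((q3 and q2) and (not q3 iff not q2)))) implies (q1 implies (((q1 iff not q2) implies (not q1 or q1)) implies (not q1 or q1))))): α-rule — add (q1 implies (((q1 iff not q2) implies (not q1 or q1)) implies (not q1 or q1))), not (((q2 or q1) and (q2 iff ((q3 and q2) and (not q3 iff not q2)))) implies (q1 implies (((q1 iff not q2) implies (not q1 or q1)) implies (not q1 or q1)))).
not (((q2 or q1) and (q2 iff ((q3 and q2) and (not q3 iff not q2)))) implies (q1 implies (((q1 iff not q2) implies (not q1 or q1)) implies (not q1 or q1)))): α-rule — add ((q2 or q1) and (q2 iff ((q3 and q2) and (not q3 iff not q2)))), not (q1 implies (((q1 iff not q2) implies (not q1 or q1)) implies (not q1 or q1))).
((q2 or q1) and (q2 iff ((q3 and q2) and (not q3 iff not q2)))): α-rule — add (q2 or q1), (q2 iff ((q3 and q2) and (not q3 iff not q2))).
not (q1 implies (((q1 iff not q2) implies (not q1 or q1)) implies (not q1 or q1))): α-rule — add q1, not (((q1 iff not q2) implies (not q1 or q1)) implies (not q1 or q1)).
not (((q1 iff not q2) implies (not q1 or q1)) implies (not q1 or q1)): α-rule — add ((q1 iff not q2) implies (not q1 or q1)), not (not q1 or q1).
not (not q1 or q1): α-rule — add not not q1, not q1.
× closes — contains both q1 and not q1.
All 1 branch closes.
Every branch closed; the formula is unsatisfiable.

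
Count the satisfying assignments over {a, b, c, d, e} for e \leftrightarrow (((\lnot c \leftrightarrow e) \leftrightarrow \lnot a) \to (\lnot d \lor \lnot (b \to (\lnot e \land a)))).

17

Initial set: {T (e \leftrightarrow (((\lnot c \leftrightarrow e) \leftrightarrow \lnot a) \to (\lnot d \lor \lnot (b \to (\lnot e \land a)))))}.
T (e \leftrightarrow (((\lnot c \leftrightarrow e) \leftrightarrow \lnot a) \to (\lnot d \lor \lnot (b \to (\lnot e \land a))))): β-rule — branch into T e, T (((\lnot c \leftrightarrow e) \leftrightarrow \lnot a) \to (\lnot d \lor \lnot (b \to (\lnot e \land a))))  //  F e, F (((\lnot c \leftrightarrow e) \leftrightarrow \lnot a) \to (\lnot d \lor \lnot (b \to (\lnot e \land a)))).
  branch 1 (add T e, T (((\lnot c \leftrightarrow e) \leftrightarrow \lnot a) \to (\lnot d \lor \lnot (b \to (\lnot e \land a))))):
    T (((\lnot c \leftrightarrow e) \leftrightarrow \lnot a) \to (\lnot d \lor \lnot (b \to (\lnot e \land a)))): β-rule — branch into F ((\lnot c \leftrightarrow e) \leftrightarrow \lnot a)  //  T (\lnot d \lor \lnot (b \to (\lnot e \land a))).
      branch 1.1 (add F ((\lnot c \leftrightarrow e) \leftrightarrow \lnot a)):
        F ((\lnot c \leftrightarrow e) \leftrightarrow \lnot a): β-rule — branch into T (\lnot c \leftrightarrow e), F \lnot a  //  F (\lnot c \leftrightarrow e), T \lnot a.
          branch 1.1.1 (add T (\lnot c \leftrightarrow e), F \lnot a):
            T (\lnot c \leftrightarrow e): β-rule — branch into T \lnot c, T e  //  F \lnot c, F e.
              branch 1.1.1.1 (add T \lnot c, T e):
                ○ open, literals {a=T, c=F, e=T}.
              branch 1.1.1.2 (add F \lnot c, F e):
                × closes — contains both e and \lnot e.
          branch 1.1.2 (add F (\lnot c \leftrightarrow e), T \lnot a):
            F (\lnot c \leftrightarrow e): β-rule — branch into T \lnot c, F e  //  F \lnot c, T e.
              branch 1.1.2.1 (add T \lnot c, F e):
                × closes — contains both e and \lnot e.
              branch 1.1.2.2 (add F \lnot c, T e):
                ○ open, literals {a=F, c=T, e=T}.
      branch 1.2 (add T (\lnot d \lor \lnot (b \to (\lnot e \land a)))):
        T (\lnot d \lor \lnot (b \to (\lnot e \land a))): β-rule — branch into T \lnot d  //  T \lnot (b \to (\lnot e \land a)).
          branch 1.2.1 (add T \lnot d):
            ○ open, literals {d=F, e=T}.
          branch 1.2.2 (add T \lnot (b \to (\lnot e \land a))):
            T \lnot (b \to (\lnot e \land a)): α-rule — add T b, F (\lnot e \land a).
            F (\lnot e \land a): β-rule — branch into F \lnot e  //  F a.
              branch 1.2.2.1 (add F \lnot e):
                ○ open, literals {b=T, e=T}.
              branch 1.2.2.2 (add F a):
                ○ open, literals {a=F, b=T, e=T}.
  branch 2 (add F e, F (((\lnot c \leftrightarrow e) \leftrightarrow \lnot a) \to (\lnot d \lor \lnot (b \to (\lnot e \land a))))):
    F (((\lnot c \leftrightarrow e) \leftrightarrow \lnot a) \to (\lnot d \lor \lnot (b \to (\lnot e \land a)))): α-rule — add T ((\lnot c \leftrightarrow e) \leftrightarrow \lnot a), F (\lnot d \lor \lnot (b \to (\lnot e \land a))).
    F (\lnot d \lor \lnot (b \to (\lnot e \land a))): α-rule — add F \lnot d, F \lnot (b \to (\lnot e \land a)).
    T ((\lnot c \leftrightarrow e) \leftrightarrow \lnot a): β-rule — branch into T (\lnot c \leftrightarrow e), T \lnot a  //  F (\lnot c \leftrightarrow e), F \lnot a.
      branch 2.1 (add T (\lnot c \leftrightarrow e), T \lnot a):
        F \lnot (b \to (\lnot e \land a)): β-rule — branch into F b  //  T (\lnot e \land a).
          branch 2.1.1 (add F b):
            T (\lnot c \leftrightarrow e): β-rule — branch into T \lnot c, T e  //  F \lnot c, F e.
              branch 2.1.1.1 (add T \lnot c, T e):
                × closes — contains both e and \lnot e.
              branch 2.1.1.2 (add F \lnot c, F e):
                ○ open, literals {a=F, b=F, c=T, d=T, e=F}.
          branch 2.1.2 (add T (\lnot e \land a)):
            T (\lnot e \land a): α-rule — add T \lnot e, T a.
            × closes — contains both a and \lnot a.
      branch 2.2 (add F (\lnot c \leftrightarrow e), F \lnot a):
        F \lnot (b \to (\lnot e \land a)): β-rule — branch into F b  //  T (\lnot e \land a).
          branch 2.2.1 (add F b):
            F (\lnot c \leftrightarrow e): β-rule — branch into T \lnot c, F e  //  F \lnot c, T e.
              branch 2.2.1.1 (add T \lnot c, F e):
                ○ open, literals {a=T, b=F, c=F, d=T, e=F}.
              branch 2.2.1.2 (add F \lnot c, T e):
                × closes — contains both e and \lnot e.
          branch 2.2.2 (add T (\lnot e \land a)):
            T (\lnot e \land a): α-rule — add T \lnot e, T a.
            F (\lnot c \leftrightarrow e): β-rule — branch into T \lnot c, F e  //  F \lnot c, T e.
              branch 2.2.2.1 (add T \lnot c, F e):
                ○ open, literals {a=T, c=F, d=T, e=F}.
              branch 2.2.2.2 (add F \lnot c, T e):
                × closes — contains both e and \lnot e.
6 branches closed, 8 open.
Each open branch fixes some atoms; the unmentioned ones are free. Counting distinct full assignments: branch {a=T, c=F, e=T} (b, d) contributes 4 new; branch {a=F, c=T, e=T} (b, d) contributes 4 new; branch {d=F, e=T} (a, b, c) contributes 4 new; branch {b=T, e=T} (a, c, d) contributes 2 new; branch {a=F, b=T, e=T} (c, d) contributes 0 new; branch {a=F, b=F, c=T, d=T, e=F} (none free) contributes 1 new; branch {a=T, b=F, c=F, d=T, e=F} (none free) contributes 1 new; branch {a=T, c=F, d=T, e=F} (b) contributes 1 new. Total: 17.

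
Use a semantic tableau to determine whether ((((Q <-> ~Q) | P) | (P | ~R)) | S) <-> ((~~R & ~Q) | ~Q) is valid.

Assume the negation and expand:
Initial set: {F (((((Q <-> ~Q) | P) | (P | ~R)) | S) <-> ((~~R & ~Q) | ~Q))}.
F (((((Q <-> ~Q) | P) | (P | ~R)) | S) <-> ((~~R & ~Q) | ~Q)): β-rule — branch into T ((((Q <-> ~Q) | P) | (P | ~R)) | S), F ((~~R & ~Q) | ~Q)  //  F ((((Q <-> ~Q) | P) | (P | ~R)) | S), T ((~~R & ~Q) | ~Q).
  branch 1 (add T ((((Q <-> ~Q) | P) | (P | ~R)) | S), F ((~~R & ~Q) | ~Q)):
    F ((~~R & ~Q) | ~Q): α-rule — add F (~~R & ~Q), F ~Q.
    T ((((Q <-> ~Q) | P) | (P | ~R)) | S): β-rule — branch into T (((Q <-> ~Q) | P) | (P | ~R))  //  T S.
      branch 1.1 (add T (((Q <-> ~Q) | P) | (P | ~R))):
        F (~~R & ~Q): β-rule — branch into F ~~R  //  F ~Q.
          branch 1.1.1 (add F ~~R):
            F ~~R: drop double negation, giving F R.
            T (((Q <-> ~Q) | P) | (P | ~R)): β-rule — branch into T ((Q <-> ~Q) | P)  //  T (P | ~R).
              branch 1.1.1.1 (add T ((Q <-> ~Q) | P)):
                T ((Q <-> ~Q) | P): β-rule — branch into T (Q <-> ~Q)  //  T P.
                  branch 1.1.1.1.1 (add T (Q <-> ~Q)):
                    T (Q <-> ~Q): β-rule — branch into T Q, T ~Q  //  F Q, F ~Q.
                      branch 1.1.1.1.1.1 (add T Q, T ~Q):
                        × closes — contains both Q and ~Q.
                      branch 1.1.1.1.1.2 (add F Q, F ~Q):
                        × closes — contains both Q and ~Q.
                  branch 1.1.1.1.2 (add T P):
                    ○ open, literals {P=1, Q=1, R=0}.
              branch 1.1.1.2 (add T (P | ~R)):
                T (P | ~R): β-rule — branch into T P  //  T ~R.
                  branch 1.1.1.2.1 (add T P):
                    ○ open, literals {P=1, Q=1, R=0}.
                  branch 1.1.1.2.2 (add T ~R):
                    ○ open, literals {Q=1, R=0}.
          branch 1.1.2 (add F ~Q):
            T (((Q <-> ~Q) | P) | (P | ~R)): β-rule — branch into T ((Q <-> ~Q) | P)  //  T (P | ~R).
              branch 1.1.2.1 (add T ((Q <-> ~Q) | P)):
                T ((Q <-> ~Q) | P): β-rule — branch into T (Q <-> ~Q)  //  T P.
                  branch 1.1.2.1.1 (add T (Q <-> ~Q)):
                    T (Q <-> ~Q): β-rule — branch into T Q, T ~Q  //  F Q, F ~Q.
                      branch 1.1.2.1.1.1 (add T Q, T ~Q):
                        × closes — contains both Q and ~Q.
                      branch 1.1.2.1.1.2 (add F Q, F ~Q):
                        × closes — contains both Q and ~Q.
                  branch 1.1.2.1.2 (add T P):
                    ○ open, literals {P=1, Q=1}.
              branch 1.1.2.2 (add T (P | ~R)):
                T (P | ~R): β-rule — branch into T P  //  T ~R.
                  branch 1.1.2.2.1 (add T P):
                    ○ open, literals {P=1, Q=1}.
                  branch 1.1.2.2.2 (add T ~R):
                    ○ open, literals {Q=1, R=0}.
      branch 1.2 (add T S):
        F (~~R & ~Q): β-rule — branch into F ~~R  //  F ~Q.
          branch 1.2.1 (add F ~~R):
            F ~~R: drop double negation, giving F R.
            ○ open, literals {Q=1, R=0, S=1}.
          branch 1.2.2 (add F ~Q):
            ○ open, literals {Q=1, S=1}.
  branch 2 (add F ((((Q <-> ~Q) | P) | (P | ~R)) | S), T ((~~R & ~Q) | ~Q)):
    F ((((Q <-> ~Q) | P) | (P | ~R)) | S): α-rule — add F (((Q <-> ~Q) | P) | (P | ~R)), F S.
    F (((Q <-> ~Q) | P) | (P | ~R)): α-rule — add F ((Q <-> ~Q) | P), F (P | ~R).
    F ((Q <-> ~Q) | P): α-rule — add F (Q <-> ~Q), F P.
    F (P | ~R): α-rule — add F P, F ~R.
    T ((~~R & ~Q) | ~Q): β-rule — branch into T (~~R & ~Q)  //  T ~Q.
      branch 2.1 (add T (~~R & ~Q)):
        T (~~R & ~Q): α-rule — add T ~~R, T ~Q.
        T ~~R: drop double negation, giving T R.
        F (Q <-> ~Q): β-rule — branch into T Q, F ~Q  //  F Q, T ~Q.
          branch 2.1.1 (add T Q, F ~Q):
            × closes — contains both Q and ~Q.
          branch 2.1.2 (add F Q, T ~Q):
            ○ open, literals {P=0, Q=0, R=1, S=0}.
      branch 2.2 (add T ~Q):
        F (Q <-> ~Q): β-rule — branch into T Q, F ~Q  //  F Q, T ~Q.
          branch 2.2.1 (add T Q, F ~Q):
            × closes — contains both Q and ~Q.
          branch 2.2.2 (add F Q, T ~Q):
            ○ open, literals {P=0, Q=0, R=1, S=0}.
6 branches closed, 10 open.
An open branch gives a countermodel: P=1, Q=1, R=0 (unmentioned atoms arbitrary); under it the original formula is false.

Not valid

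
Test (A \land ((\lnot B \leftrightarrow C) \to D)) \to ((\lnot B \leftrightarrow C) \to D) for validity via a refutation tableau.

Assume the negation and expand:
Initial set: {F ((A \land ((\lnot B \leftrightarrow C) \to D)) \to ((\lnot B \leftrightarrow C) \to D))}.
F ((A \land ((\lnot B \leftrightarrow C) \to D)) \to ((\lnot B \leftrightarrow C) \to D)): α-rule — add T (A \land ((\lnot B \leftrightarrow C) \to D)), F ((\lnot B \leftrightarrow C) \to D).
T (A \land ((\lnot B \leftrightarrow C) \to D)): α-rule — add T A, T ((\lnot B \leftrightarrow C) \to D).
F ((\lnot B \leftrightarrow C) \to D): α-rule — add T (\lnot B \leftrightarrow C), F D.
T ((\lnot B \leftrightarrow C) \to D): β-rule — branch into F (\lnot B \leftrightarrow C)  //  T D.
  branch 1 (add F (\lnot B \leftrightarrow C)):
    T (\lnot B \leftrightarrow C): β-rule — branch into T \lnot B, T C  //  F \lnot B, F C.
      branch 1.1 (add T \lnot B, T C):
        F (\lnot B \leftrightarrow C): β-rule — branch into T \lnot B, F C  //  F \lnot B, T C.
          branch 1.1.1 (add T \lnot B, F C):
            × closes — contains both C and \lnot C.
          branch 1.1.2 (add F \lnot B, T C):
            × closes — contains both B and \lnot B.
      branch 1.2 (add F \lnot B, F C):
        F (\lnot B \leftrightarrow C): β-rule — branch into T \lnot B, F C  //  F \lnot B, T C.
          branch 1.2.1 (add T \lnot B, F C):
            × closes — contains both B and \lnot B.
          branch 1.2.2 (add F \lnot B, T C):
            × closes — contains both C and \lnot C.
  branch 2 (add T D):
    × closes — contains both D and \lnot D.
All 5 branches close.
Every branch closed, so the negation is unsatisfiable and the formula is valid.

Valid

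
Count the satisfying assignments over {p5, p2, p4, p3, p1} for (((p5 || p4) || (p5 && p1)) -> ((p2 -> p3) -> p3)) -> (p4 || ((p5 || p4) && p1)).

21

Initial set: {((((p5 || p4) || (p5 && p1)) -> ((p2 -> p3) -> p3)) -> (p4 || ((p5 || p4) && p1)))}.
((((p5 || p4) || (p5 && p1)) -> ((p2 -> p3) -> p3)) -> (p4 || ((p5 || p4) && p1))): β-rule — branch into !(((p5 || p4) || (p5 && p1)) -> ((p2 -> p3) -> p3))  //  (p4 || ((p5 || p4) && p1)).
  branch 1 (add !(((p5 || p4) || (p5 && p1)) -> ((p2 -> p3) -> p3))):
    !(((p5 || p4) || (p5 && p1)) -> ((p2 -> p3) -> p3)): α-rule — add ((p5 || p4) || (p5 && p1)), !((p2 -> p3) -> p3).
    !((p2 -> p3) -> p3): α-rule — add (p2 -> p3), !p3.
    ((p5 || p4) || (p5 && p1)): β-rule — branch into (p5 || p4)  //  (p5 && p1).
      branch 1.1 (add (p5 || p4)):
        (p2 -> p3): β-rule — branch into !p2  //  p3.
          branch 1.1.1 (add !p2):
            (p5 || p4): β-rule — branch into p5  //  p4.
              branch 1.1.1.1 (add p5):
                ○ open, literals {p2=F, p3=F, p5=T}.
              branch 1.1.1.2 (add p4):
                ○ open, literals {p2=F, p3=F, p4=T}.
          branch 1.1.2 (add p3):
            × closes — contains both p3 and !p3.
      branch 1.2 (add (p5 && p1)):
        (p5 && p1): α-rule — add p5, p1.
        (p2 -> p3): β-rule — branch into !p2  //  p3.
          branch 1.2.1 (add !p2):
            ○ open, literals {p1=T, p2=F, p3=F, p5=T}.
          branch 1.2.2 (add p3):
            × closes — contains both p3 and !p3.
  branch 2 (add (p4 || ((p5 || p4) && p1))):
    (p4 || ((p5 || p4) && p1)): β-rule — branch into p4  //  ((p5 || p4) && p1).
      branch 2.1 (add p4):
        ○ open, literals {p4=T}.
      branch 2.2 (add ((p5 || p4) && p1)):
        ((p5 || p4) && p1): α-rule — add (p5 || p4), p1.
        (p5 || p4): β-rule — branch into p5  //  p4.
          branch 2.2.1 (add p5):
            ○ open, literals {p1=T, p5=T}.
          branch 2.2.2 (add p4):
            ○ open, literals {p1=T, p4=T}.
2 branches closed, 6 open.
Each open branch fixes some atoms; the unmentioned ones are free. Counting distinct full assignments: branch {p2=F, p3=F, p5=T} (p4, p1) contributes 4 new; branch {p2=F, p3=F, p4=T} (p5, p1) contributes 2 new; branch {p1=T, p2=F, p3=F, p5=T} (p4) contributes 0 new; branch {p4=T} (p5, p2, p3, p1) contributes 12 new; branch {p1=T, p5=T} (p2, p4, p3) contributes 3 new; branch {p1=T, p4=T} (p5, p2, p3) contributes 0 new. Total: 21.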